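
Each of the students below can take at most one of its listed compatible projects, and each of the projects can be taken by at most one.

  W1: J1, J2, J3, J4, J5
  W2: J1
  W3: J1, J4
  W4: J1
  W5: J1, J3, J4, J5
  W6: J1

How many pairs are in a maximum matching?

Unit-capacity flow: source→left, listed edges, right→sink; max matching = max flow.
Augmenting path W1→J1 (+1); matched 1.
Augmenting path W3→J4 (+1); matched 2.
Augmenting path W5→J3 (+1); matched 3.
Augmenting path W2→J1→W1→J2 (+1); matched 4.
No augmenting path remains; maximum matching = 4.
König certificate: {W1, W3, W5, J1} is a vertex cover of size 4 (every listed pair touches it), so no matching can be larger.

4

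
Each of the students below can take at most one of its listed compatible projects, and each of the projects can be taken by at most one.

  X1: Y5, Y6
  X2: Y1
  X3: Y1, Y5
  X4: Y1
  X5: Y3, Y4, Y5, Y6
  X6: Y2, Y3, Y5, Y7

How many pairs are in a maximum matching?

Unit-capacity flow: source→left, listed edges, right→sink; max matching = max flow.
Augmenting path X1→Y5 (+1); matched 1.
Augmenting path X2→Y1 (+1); matched 2.
Augmenting path X5→Y3 (+1); matched 3.
Augmenting path X6→Y2 (+1); matched 4.
Augmenting path X3→Y5→X1→Y6 (+1); matched 5.
No augmenting path remains; maximum matching = 5.
König certificate: {X1, X3, X5, X6, Y1} is a vertex cover of size 5 (every listed pair touches it), so no matching can be larger.

5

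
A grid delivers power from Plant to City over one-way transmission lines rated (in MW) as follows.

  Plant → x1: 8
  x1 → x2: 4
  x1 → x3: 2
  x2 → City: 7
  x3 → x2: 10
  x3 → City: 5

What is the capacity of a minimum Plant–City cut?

6

Augment Plant→x1→x2→City: bottleneck 4, flow now 4.
Augment Plant→x1→x3→City: bottleneck 2, flow now 6.
No augmenting path remains; maximum flow = 6.
By max-flow min-cut, the minimum cut capacity equals the max flow.
In the residual graph, reachable from Plant: {Plant, x1}.
Min-cut edges: x1→x2 (4), x1→x3 (2); capacity 4 + 2 = 6.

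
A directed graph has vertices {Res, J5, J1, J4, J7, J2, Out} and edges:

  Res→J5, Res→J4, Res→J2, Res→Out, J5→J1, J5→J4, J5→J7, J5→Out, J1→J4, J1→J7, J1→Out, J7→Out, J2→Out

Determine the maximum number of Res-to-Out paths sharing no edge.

3

Assign every edge capacity 1; by Menger, the answer equals the max flow.
Path Res→Out (+1); total 1.
Path Res→J5→Out (+1); total 2.
Path Res→J2→Out (+1); total 3.
No residual Res→Out path; max flow = 3.
Certifying cut of size 3: {Res→J2, Res→J5, Res→Out}.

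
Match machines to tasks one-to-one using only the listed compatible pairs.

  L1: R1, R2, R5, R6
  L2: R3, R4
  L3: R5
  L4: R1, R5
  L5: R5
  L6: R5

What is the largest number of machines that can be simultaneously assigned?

Unit-capacity flow: source→left, listed edges, right→sink; max matching = max flow.
Augmenting path L1→R1 (+1); matched 1.
Augmenting path L2→R3 (+1); matched 2.
Augmenting path L3→R5 (+1); matched 3.
Augmenting path L4→R1→L1→R2 (+1); matched 4.
No augmenting path remains; maximum matching = 4.
König certificate: {L1, L2, L4, R5} is a vertex cover of size 4 (every listed pair touches it), so no matching can be larger.

4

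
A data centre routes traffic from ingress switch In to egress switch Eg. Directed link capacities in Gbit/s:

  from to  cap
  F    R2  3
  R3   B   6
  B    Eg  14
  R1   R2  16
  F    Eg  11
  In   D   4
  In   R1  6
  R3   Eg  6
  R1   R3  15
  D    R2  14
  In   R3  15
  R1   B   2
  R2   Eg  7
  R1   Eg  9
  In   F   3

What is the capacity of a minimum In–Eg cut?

Augment In→F→Eg: bottleneck 3, flow now 3.
Augment In→R1→Eg: bottleneck 6, flow now 9.
Augment In→R3→Eg: bottleneck 6, flow now 15.
Augment In→R3→B→Eg: bottleneck 6, flow now 21.
Augment In→D→R2→Eg: bottleneck 4, flow now 25.
No augmenting path remains; maximum flow = 25.
By max-flow min-cut, the minimum cut capacity equals the max flow.
In the residual graph, reachable from In: {In, R3}.
Min-cut edges: In→F (3), In→R1 (6), In→D (4), R3→B (6), R3→Eg (6); capacity 3 + 6 + 4 + 6 + 6 = 25.

25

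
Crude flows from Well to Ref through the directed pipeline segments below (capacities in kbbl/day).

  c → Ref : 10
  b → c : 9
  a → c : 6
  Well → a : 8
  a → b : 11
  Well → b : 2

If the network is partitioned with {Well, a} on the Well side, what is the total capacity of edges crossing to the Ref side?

Edges leaving {Well, a}: Well→b (2), a→b (11), a→c (6).
Cut capacity = 2 + 11 + 6 = 19.

19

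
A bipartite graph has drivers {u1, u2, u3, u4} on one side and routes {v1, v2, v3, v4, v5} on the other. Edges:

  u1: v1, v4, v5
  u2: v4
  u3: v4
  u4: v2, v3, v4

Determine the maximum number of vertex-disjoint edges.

Unit-capacity flow: source→left, listed edges, right→sink; max matching = max flow.
Augmenting path u1→v1 (+1); matched 1.
Augmenting path u2→v4 (+1); matched 2.
Augmenting path u4→v2 (+1); matched 3.
No augmenting path remains; maximum matching = 3.
König certificate: {u1, u4, v4} is a vertex cover of size 3 (every listed pair touches it), so no matching can be larger.

3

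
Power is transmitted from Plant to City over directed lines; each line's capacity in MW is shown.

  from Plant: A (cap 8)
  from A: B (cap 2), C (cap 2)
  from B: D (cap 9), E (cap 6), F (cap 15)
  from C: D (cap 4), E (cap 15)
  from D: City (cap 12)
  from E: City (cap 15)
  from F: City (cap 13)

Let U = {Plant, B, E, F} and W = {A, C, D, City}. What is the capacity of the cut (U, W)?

Edges leaving {Plant, B, E, F}: Plant→A (8), B→D (9), E→City (15), F→City (13).
Cut capacity = 8 + 9 + 15 + 13 = 45.

45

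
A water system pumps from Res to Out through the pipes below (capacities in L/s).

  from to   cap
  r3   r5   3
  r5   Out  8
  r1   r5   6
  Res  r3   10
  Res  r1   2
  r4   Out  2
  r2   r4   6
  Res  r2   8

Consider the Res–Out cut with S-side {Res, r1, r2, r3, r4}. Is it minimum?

Given cut capacity: 6 + 3 + 2 = 11.
Augment Res→r1→r5→Out: bottleneck 2, flow now 2.
Augment Res→r2→r4→Out: bottleneck 2, flow now 4.
Augment Res→r3→r5→Out: bottleneck 3, flow now 7.
No augmenting path remains; maximum flow = 7.
In the residual graph, reachable from Res: {Res, r2, r3, r4}.
Min-cut edges: Res→r1 (2), r3→r5 (3), r4→Out (2); capacity 2 + 3 + 2 = 7.
Cut capacity 11 exceeds the max flow 7, so it is not minimum.

No — its capacity is 11, but the minimum cut has capacity 7.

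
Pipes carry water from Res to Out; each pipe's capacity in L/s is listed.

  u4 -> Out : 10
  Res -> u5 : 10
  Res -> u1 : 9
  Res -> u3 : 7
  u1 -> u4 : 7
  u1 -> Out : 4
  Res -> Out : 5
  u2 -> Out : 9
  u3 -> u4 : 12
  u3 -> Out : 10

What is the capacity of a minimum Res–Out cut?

Augment Res→Out: bottleneck 5, flow now 5.
Augment Res→u1→Out: bottleneck 4, flow now 9.
Augment Res→u3→Out: bottleneck 7, flow now 16.
Augment Res→u1→u4→Out: bottleneck 5, flow now 21.
No augmenting path remains; maximum flow = 21.
By max-flow min-cut, the minimum cut capacity equals the max flow.
In the residual graph, reachable from Res: {Res, u5}.
Min-cut edges: Res→u1 (9), Res→u3 (7), Res→Out (5); capacity 9 + 7 + 5 = 21.

21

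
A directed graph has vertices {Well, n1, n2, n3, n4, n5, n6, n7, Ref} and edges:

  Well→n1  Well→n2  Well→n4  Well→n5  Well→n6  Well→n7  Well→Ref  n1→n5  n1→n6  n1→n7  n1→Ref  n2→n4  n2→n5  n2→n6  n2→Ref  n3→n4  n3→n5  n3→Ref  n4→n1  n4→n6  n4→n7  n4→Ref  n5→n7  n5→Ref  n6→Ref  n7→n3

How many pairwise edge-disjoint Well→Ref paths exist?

Assign every edge capacity 1; by Menger, the answer equals the max flow.
Path Well→Ref (+1); total 1.
Path Well→n1→Ref (+1); total 2.
Path Well→n2→Ref (+1); total 3.
Path Well→n4→Ref (+1); total 4.
Path Well→n5→Ref (+1); total 5.
Path Well→n6→Ref (+1); total 6.
Path Well→n7→n3→Ref (+1); total 7.
No residual Well→Ref path; max flow = 7.
Certifying cut of size 7: {Well→Ref, Well→n1, Well→n2, Well→n4, Well→n5, Well→n6, Well→n7}.

7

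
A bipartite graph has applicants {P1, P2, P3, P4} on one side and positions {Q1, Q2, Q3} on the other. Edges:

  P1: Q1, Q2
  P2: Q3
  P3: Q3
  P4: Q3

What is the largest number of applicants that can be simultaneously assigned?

2

Unit-capacity flow: source→left, listed edges, right→sink; max matching = max flow.
Augmenting path P1→Q1 (+1); matched 1.
Augmenting path P2→Q3 (+1); matched 2.
No augmenting path remains; maximum matching = 2.
König certificate: {P1, Q3} is a vertex cover of size 2 (every listed pair touches it), so no matching can be larger.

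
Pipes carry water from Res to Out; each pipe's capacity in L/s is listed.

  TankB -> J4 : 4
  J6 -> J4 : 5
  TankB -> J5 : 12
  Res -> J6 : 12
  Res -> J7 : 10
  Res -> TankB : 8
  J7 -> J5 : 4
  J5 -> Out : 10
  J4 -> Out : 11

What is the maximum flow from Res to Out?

17

Augment Res→J6→J4→Out: bottleneck 5, flow now 5.
Augment Res→J7→J5→Out: bottleneck 4, flow now 9.
Augment Res→TankB→J4→Out: bottleneck 4, flow now 13.
Augment Res→TankB→J5→Out: bottleneck 4, flow now 17.
No augmenting path remains; maximum flow = 17.
In the residual graph, reachable from Res: {Res, J6, J7}.
Min-cut edges: Res→TankB (8), J6→J4 (5), J7→J5 (4); capacity 8 + 5 + 4 = 17.
This cut is saturated, so no flow can exceed 17.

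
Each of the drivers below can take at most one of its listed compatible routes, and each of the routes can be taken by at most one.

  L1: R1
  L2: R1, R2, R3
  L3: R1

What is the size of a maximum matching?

2

Unit-capacity flow: source→left, listed edges, right→sink; max matching = max flow.
Augmenting path L1→R1 (+1); matched 1.
Augmenting path L2→R2 (+1); matched 2.
No augmenting path remains; maximum matching = 2.
König certificate: {L2, R1} is a vertex cover of size 2 (every listed pair touches it), so no matching can be larger.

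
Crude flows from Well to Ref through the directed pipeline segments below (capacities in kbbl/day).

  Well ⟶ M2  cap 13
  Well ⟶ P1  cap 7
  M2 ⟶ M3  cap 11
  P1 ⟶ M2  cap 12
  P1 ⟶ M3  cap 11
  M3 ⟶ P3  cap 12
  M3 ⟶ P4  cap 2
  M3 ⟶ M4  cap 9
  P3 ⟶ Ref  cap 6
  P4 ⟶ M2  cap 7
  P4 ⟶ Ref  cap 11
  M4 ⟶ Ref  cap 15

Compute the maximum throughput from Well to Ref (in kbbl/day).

17

Augment Well→M2→M3→P3→Ref: bottleneck 6, flow now 6.
Augment Well→M2→M3→P4→Ref: bottleneck 2, flow now 8.
Augment Well→M2→M3→M4→Ref: bottleneck 3, flow now 11.
Augment Well→P1→M3→M4→Ref: bottleneck 6, flow now 17.
No augmenting path remains; maximum flow = 17.
In the residual graph, reachable from Well: {Well, M2, P1, M3, P3}.
Min-cut edges: M3→P4 (2), M3→M4 (9), P3→Ref (6); capacity 2 + 9 + 6 = 17.
This cut is saturated, so no flow can exceed 17.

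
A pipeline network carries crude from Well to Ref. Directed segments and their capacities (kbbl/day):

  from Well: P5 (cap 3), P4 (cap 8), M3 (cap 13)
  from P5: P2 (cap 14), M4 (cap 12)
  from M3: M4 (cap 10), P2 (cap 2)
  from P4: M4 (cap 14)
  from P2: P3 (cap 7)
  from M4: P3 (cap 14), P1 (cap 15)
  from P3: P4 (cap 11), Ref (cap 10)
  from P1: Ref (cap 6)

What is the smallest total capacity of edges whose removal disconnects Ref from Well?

Augment Well→P5→P2→P3→Ref: bottleneck 3, flow now 3.
Augment Well→M3→P2→P3→Ref: bottleneck 2, flow now 5.
Augment Well→M3→M4→P3→Ref: bottleneck 5, flow now 10.
Augment Well→M3→M4→P1→Ref: bottleneck 5, flow now 15.
Augment Well→P4→M4→P1→Ref: bottleneck 1, flow now 16.
No augmenting path remains; maximum flow = 16.
By max-flow min-cut, the minimum cut capacity equals the max flow.
In the residual graph, reachable from Well: {Well, P5, M3, P4, P2, M4, P3, P1}.
Min-cut edges: P3→Ref (10), P1→Ref (6); capacity 10 + 6 = 16.

16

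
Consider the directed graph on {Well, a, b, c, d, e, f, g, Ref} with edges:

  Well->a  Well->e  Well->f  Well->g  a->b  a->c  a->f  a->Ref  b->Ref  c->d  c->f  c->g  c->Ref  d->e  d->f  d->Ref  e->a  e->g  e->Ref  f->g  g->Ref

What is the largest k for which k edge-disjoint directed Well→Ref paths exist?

Assign every edge capacity 1; by Menger, the answer equals the max flow.
Path Well→a→Ref (+1); total 1.
Path Well→e→Ref (+1); total 2.
Path Well→g→Ref (+1); total 3.
No residual Well→Ref path; max flow = 3.
Certifying cut of size 3: {Well→a, Well→e, g→Ref}.

3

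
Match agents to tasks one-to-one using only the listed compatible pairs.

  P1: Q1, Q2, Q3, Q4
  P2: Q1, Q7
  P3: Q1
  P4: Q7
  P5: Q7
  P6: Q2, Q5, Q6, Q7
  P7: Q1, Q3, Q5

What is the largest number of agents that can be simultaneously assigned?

Unit-capacity flow: source→left, listed edges, right→sink; max matching = max flow.
Augmenting path P1→Q1 (+1); matched 1.
Augmenting path P2→Q7 (+1); matched 2.
Augmenting path P6→Q2 (+1); matched 3.
Augmenting path P7→Q3 (+1); matched 4.
Augmenting path P3→Q1→P1→Q4 (+1); matched 5.
No augmenting path remains; maximum matching = 5.
König certificate: {P1, P6, P7, Q1, Q7} is a vertex cover of size 5 (every listed pair touches it), so no matching can be larger.

5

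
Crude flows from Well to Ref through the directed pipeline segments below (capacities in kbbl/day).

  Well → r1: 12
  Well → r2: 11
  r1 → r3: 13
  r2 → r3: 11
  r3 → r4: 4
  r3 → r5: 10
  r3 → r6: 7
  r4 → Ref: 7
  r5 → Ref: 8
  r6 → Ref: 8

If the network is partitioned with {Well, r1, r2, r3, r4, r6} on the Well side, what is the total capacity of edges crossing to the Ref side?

Edges leaving {Well, r1, r2, r3, r4, r6}: r3→r5 (10), r4→Ref (7), r6→Ref (8).
Cut capacity = 10 + 7 + 8 = 25.

25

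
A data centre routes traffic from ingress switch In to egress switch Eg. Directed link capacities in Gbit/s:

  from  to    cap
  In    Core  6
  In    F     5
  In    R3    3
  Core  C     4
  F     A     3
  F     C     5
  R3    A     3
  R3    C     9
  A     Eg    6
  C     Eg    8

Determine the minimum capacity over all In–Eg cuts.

Augment In→Core→C→Eg: bottleneck 4, flow now 4.
Augment In→F→A→Eg: bottleneck 3, flow now 7.
Augment In→F→C→Eg: bottleneck 2, flow now 9.
Augment In→R3→A→Eg: bottleneck 3, flow now 12.
No augmenting path remains; maximum flow = 12.
By max-flow min-cut, the minimum cut capacity equals the max flow.
In the residual graph, reachable from In: {In, Core}.
Min-cut edges: In→F (5), In→R3 (3), Core→C (4); capacity 5 + 3 + 4 = 12.

12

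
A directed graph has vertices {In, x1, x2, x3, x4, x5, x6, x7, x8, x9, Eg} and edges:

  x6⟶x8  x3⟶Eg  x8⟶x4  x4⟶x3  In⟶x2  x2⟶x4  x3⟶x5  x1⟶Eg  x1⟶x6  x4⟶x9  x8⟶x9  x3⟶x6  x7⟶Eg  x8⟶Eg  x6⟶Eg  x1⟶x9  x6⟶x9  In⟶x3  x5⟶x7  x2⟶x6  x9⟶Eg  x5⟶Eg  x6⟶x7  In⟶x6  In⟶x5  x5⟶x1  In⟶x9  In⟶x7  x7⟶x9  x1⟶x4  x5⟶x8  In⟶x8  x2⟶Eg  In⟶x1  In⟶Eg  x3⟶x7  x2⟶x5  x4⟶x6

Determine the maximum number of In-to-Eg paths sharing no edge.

9

Assign every edge capacity 1; by Menger, the answer equals the max flow.
Path In→Eg (+1); total 1.
Path In→x1→Eg (+1); total 2.
Path In→x2→Eg (+1); total 3.
Path In→x3→Eg (+1); total 4.
Path In→x5→Eg (+1); total 5.
Path In→x6→Eg (+1); total 6.
Path In→x7→Eg (+1); total 7.
Path In→x8→Eg (+1); total 8.
Path In→x9→Eg (+1); total 9.
No residual In→Eg path; max flow = 9.
Certifying cut of size 9: {In→Eg, In→x1, In→x2, In→x3, In→x5, In→x6, In→x7, In→x8, In→x9}.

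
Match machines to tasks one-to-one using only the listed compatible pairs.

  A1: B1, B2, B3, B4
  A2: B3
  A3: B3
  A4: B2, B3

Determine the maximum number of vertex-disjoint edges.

3

Unit-capacity flow: source→left, listed edges, right→sink; max matching = max flow.
Augmenting path A1→B1 (+1); matched 1.
Augmenting path A2→B3 (+1); matched 2.
Augmenting path A4→B2 (+1); matched 3.
No augmenting path remains; maximum matching = 3.
König certificate: {A1, A4, B3} is a vertex cover of size 3 (every listed pair touches it), so no matching can be larger.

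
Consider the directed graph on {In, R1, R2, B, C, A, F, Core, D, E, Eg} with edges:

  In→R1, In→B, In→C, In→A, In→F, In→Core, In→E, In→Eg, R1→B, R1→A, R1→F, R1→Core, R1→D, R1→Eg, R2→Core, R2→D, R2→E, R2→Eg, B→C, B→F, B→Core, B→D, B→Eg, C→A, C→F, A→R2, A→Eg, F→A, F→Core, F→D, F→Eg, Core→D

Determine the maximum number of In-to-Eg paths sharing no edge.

6

Assign every edge capacity 1; by Menger, the answer equals the max flow.
Path In→Eg (+1); total 1.
Path In→R1→Eg (+1); total 2.
Path In→B→Eg (+1); total 3.
Path In→A→Eg (+1); total 4.
Path In→F→Eg (+1); total 5.
Path In→C→A→R2→Eg (+1); total 6.
No residual In→Eg path; max flow = 6.
Certifying cut of size 6: {In→A, In→B, In→C, In→Eg, In→F, In→R1}.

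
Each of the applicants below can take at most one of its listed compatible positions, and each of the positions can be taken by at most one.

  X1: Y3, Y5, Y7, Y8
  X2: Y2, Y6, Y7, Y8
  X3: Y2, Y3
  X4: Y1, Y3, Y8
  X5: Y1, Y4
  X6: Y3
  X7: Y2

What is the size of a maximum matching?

Unit-capacity flow: source→left, listed edges, right→sink; max matching = max flow.
Augmenting path X1→Y3 (+1); matched 1.
Augmenting path X2→Y2 (+1); matched 2.
Augmenting path X4→Y1 (+1); matched 3.
Augmenting path X5→Y4 (+1); matched 4.
Augmenting path X3→Y2→X2→Y6 (+1); matched 5.
Augmenting path X6→Y3→X1→Y5 (+1); matched 6.
No augmenting path remains; maximum matching = 6.
König certificate: {X1, X2, X4, X5, Y2, Y3} is a vertex cover of size 6 (every listed pair touches it), so no matching can be larger.

6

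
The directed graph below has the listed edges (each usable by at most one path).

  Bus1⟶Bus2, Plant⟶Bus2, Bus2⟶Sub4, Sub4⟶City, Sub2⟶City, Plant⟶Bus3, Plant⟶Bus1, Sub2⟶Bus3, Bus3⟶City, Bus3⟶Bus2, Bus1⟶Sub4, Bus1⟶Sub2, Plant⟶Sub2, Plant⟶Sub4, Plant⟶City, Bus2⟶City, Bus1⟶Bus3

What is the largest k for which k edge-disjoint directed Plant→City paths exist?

5

Assign every edge capacity 1; by Menger, the answer equals the max flow.
Path Plant→City (+1); total 1.
Path Plant→Sub2→City (+1); total 2.
Path Plant→Bus2→City (+1); total 3.
Path Plant→Bus3→City (+1); total 4.
Path Plant→Sub4→City (+1); total 5.
No residual Plant→City path; max flow = 5.
Certifying cut of size 5: {Bus2→City, Bus3→City, Plant→City, Sub2→City, Sub4→City}.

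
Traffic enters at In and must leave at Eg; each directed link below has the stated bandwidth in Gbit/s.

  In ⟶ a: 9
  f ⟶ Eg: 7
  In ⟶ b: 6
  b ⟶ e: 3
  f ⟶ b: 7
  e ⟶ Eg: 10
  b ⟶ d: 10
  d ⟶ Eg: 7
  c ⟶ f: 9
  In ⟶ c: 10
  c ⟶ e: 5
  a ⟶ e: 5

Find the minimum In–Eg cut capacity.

Augment In→a→e→Eg: bottleneck 5, flow now 5.
Augment In→b→d→Eg: bottleneck 6, flow now 11.
Augment In→c→e→Eg: bottleneck 5, flow now 16.
Augment In→c→f→Eg: bottleneck 5, flow now 21.
No augmenting path remains; maximum flow = 21.
By max-flow min-cut, the minimum cut capacity equals the max flow.
In the residual graph, reachable from In: {In, a}.
Min-cut edges: In→b (6), In→c (10), a→e (5); capacity 6 + 10 + 5 = 21.

21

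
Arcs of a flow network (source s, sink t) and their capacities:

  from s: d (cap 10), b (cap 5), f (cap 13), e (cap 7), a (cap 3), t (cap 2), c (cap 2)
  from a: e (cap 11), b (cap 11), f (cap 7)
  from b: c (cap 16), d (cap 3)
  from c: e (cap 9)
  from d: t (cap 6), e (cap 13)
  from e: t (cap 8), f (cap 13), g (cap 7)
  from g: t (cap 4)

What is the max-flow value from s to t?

Augment s→t: bottleneck 2, flow now 2.
Augment s→d→t: bottleneck 6, flow now 8.
Augment s→e→t: bottleneck 7, flow now 15.
Augment s→a→e→t: bottleneck 1, flow now 16.
Augment s→a→e→g→t: bottleneck 2, flow now 18.
Augment s→c→e→g→t: bottleneck 2, flow now 20.
No augmenting path remains; maximum flow = 20.
In the residual graph, reachable from s: {s, a, b, c, d, e, f, g}.
Min-cut edges: s→t (2), d→t (6), e→t (8), g→t (4); capacity 2 + 6 + 8 + 4 = 20.
This cut is saturated, so no flow can exceed 20.

20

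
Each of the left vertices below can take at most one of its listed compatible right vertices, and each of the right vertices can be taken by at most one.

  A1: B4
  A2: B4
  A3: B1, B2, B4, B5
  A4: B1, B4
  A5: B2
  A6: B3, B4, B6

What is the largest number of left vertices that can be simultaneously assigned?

5

Unit-capacity flow: source→left, listed edges, right→sink; max matching = max flow.
Augmenting path A1→B4 (+1); matched 1.
Augmenting path A3→B1 (+1); matched 2.
Augmenting path A5→B2 (+1); matched 3.
Augmenting path A6→B3 (+1); matched 4.
Augmenting path A4→B1→A3→B5 (+1); matched 5.
No augmenting path remains; maximum matching = 5.
König certificate: {A3, A4, A5, A6, B4} is a vertex cover of size 5 (every listed pair touches it), so no matching can be larger.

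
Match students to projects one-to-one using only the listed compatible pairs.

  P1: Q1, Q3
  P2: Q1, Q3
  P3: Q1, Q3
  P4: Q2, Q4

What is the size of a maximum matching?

Unit-capacity flow: source→left, listed edges, right→sink; max matching = max flow.
Augmenting path P1→Q1 (+1); matched 1.
Augmenting path P2→Q3 (+1); matched 2.
Augmenting path P4→Q2 (+1); matched 3.
No augmenting path remains; maximum matching = 3.
König certificate: {P4, Q1, Q3} is a vertex cover of size 3 (every listed pair touches it), so no matching can be larger.

3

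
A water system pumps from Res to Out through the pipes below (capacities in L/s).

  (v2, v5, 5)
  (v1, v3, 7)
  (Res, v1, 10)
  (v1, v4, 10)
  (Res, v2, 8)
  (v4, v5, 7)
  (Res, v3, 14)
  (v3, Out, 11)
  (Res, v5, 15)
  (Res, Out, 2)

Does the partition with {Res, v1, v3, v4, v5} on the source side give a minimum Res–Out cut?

No — its capacity is 21, but the minimum cut has capacity 13.

Given cut capacity: 8 + 2 + 11 = 21.
Augment Res→Out: bottleneck 2, flow now 2.
Augment Res→v3→Out: bottleneck 11, flow now 13.
No augmenting path remains; maximum flow = 13.
In the residual graph, reachable from Res: {Res, v1, v2, v3, v4, v5}.
Min-cut edges: Res→Out (2), v3→Out (11); capacity 2 + 11 = 13.
Cut capacity 21 exceeds the max flow 13, so it is not minimum.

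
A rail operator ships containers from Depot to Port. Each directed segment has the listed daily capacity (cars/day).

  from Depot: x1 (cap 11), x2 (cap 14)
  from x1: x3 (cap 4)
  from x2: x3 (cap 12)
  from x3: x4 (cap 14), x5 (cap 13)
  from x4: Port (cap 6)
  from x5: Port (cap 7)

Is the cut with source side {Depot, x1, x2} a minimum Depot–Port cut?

No — its capacity is 16, but the minimum cut has capacity 13.

Given cut capacity: 4 + 12 = 16.
Augment Depot→x1→x3→x4→Port: bottleneck 4, flow now 4.
Augment Depot→x2→x3→x4→Port: bottleneck 2, flow now 6.
Augment Depot→x2→x3→x5→Port: bottleneck 7, flow now 13.
No augmenting path remains; maximum flow = 13.
In the residual graph, reachable from Depot: {Depot, x1, x2, x3, x4, x5}.
Min-cut edges: x4→Port (6), x5→Port (7); capacity 6 + 7 = 13.
Cut capacity 16 exceeds the max flow 13, so it is not minimum.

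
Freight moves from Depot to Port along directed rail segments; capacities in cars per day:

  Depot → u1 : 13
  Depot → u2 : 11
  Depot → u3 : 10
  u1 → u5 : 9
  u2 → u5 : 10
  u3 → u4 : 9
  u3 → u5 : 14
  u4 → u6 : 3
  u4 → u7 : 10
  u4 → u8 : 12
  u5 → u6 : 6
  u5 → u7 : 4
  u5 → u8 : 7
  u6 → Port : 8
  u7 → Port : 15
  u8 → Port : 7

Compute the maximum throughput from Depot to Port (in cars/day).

Augment Depot→u1→u5→u6→Port: bottleneck 6, flow now 6.
Augment Depot→u1→u5→u7→Port: bottleneck 3, flow now 9.
Augment Depot→u2→u5→u7→Port: bottleneck 1, flow now 10.
Augment Depot→u2→u5→u8→Port: bottleneck 7, flow now 17.
Augment Depot→u3→u4→u6→Port: bottleneck 2, flow now 19.
Augment Depot→u3→u4→u7→Port: bottleneck 7, flow now 26.
No augmenting path remains; maximum flow = 26.
In the residual graph, reachable from Depot: {Depot, u1, u2, u3, u5}.
Min-cut edges: u3→u4 (9), u5→u6 (6), u5→u7 (4), u5→u8 (7); capacity 9 + 6 + 4 + 7 = 26.
This cut is saturated, so no flow can exceed 26.

26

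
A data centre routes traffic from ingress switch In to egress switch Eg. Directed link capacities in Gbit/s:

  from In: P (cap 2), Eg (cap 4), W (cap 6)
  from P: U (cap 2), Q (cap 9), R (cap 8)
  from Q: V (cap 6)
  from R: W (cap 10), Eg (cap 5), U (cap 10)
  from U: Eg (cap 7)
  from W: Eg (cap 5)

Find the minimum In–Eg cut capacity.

11

Augment In→Eg: bottleneck 4, flow now 4.
Augment In→W→Eg: bottleneck 5, flow now 9.
Augment In→P→R→Eg: bottleneck 2, flow now 11.
No augmenting path remains; maximum flow = 11.
By max-flow min-cut, the minimum cut capacity equals the max flow.
In the residual graph, reachable from In: {In, W}.
Min-cut edges: In→P (2), In→Eg (4), W→Eg (5); capacity 2 + 4 + 5 = 11.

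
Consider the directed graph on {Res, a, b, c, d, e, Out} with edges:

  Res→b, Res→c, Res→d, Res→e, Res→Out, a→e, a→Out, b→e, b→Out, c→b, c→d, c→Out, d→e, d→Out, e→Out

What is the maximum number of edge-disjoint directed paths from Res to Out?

5

Assign every edge capacity 1; by Menger, the answer equals the max flow.
Path Res→Out (+1); total 1.
Path Res→b→Out (+1); total 2.
Path Res→c→Out (+1); total 3.
Path Res→d→Out (+1); total 4.
Path Res→e→Out (+1); total 5.
No residual Res→Out path; max flow = 5.
Certifying cut of size 5: {Res→Out, Res→b, Res→c, Res→d, Res→e}.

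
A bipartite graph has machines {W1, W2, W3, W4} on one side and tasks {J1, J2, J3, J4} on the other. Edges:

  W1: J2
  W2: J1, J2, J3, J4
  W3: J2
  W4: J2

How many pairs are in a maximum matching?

Unit-capacity flow: source→left, listed edges, right→sink; max matching = max flow.
Augmenting path W1→J2 (+1); matched 1.
Augmenting path W2→J1 (+1); matched 2.
No augmenting path remains; maximum matching = 2.
König certificate: {W2, J2} is a vertex cover of size 2 (every listed pair touches it), so no matching can be larger.

2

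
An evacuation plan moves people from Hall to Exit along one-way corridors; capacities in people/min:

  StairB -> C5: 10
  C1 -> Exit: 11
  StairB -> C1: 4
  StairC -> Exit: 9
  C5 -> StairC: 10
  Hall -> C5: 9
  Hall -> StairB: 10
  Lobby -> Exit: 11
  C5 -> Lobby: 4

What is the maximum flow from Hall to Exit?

17

Augment Hall→StairB→C1→Exit: bottleneck 4, flow now 4.
Augment Hall→C5→StairC→Exit: bottleneck 9, flow now 13.
Augment Hall→StairB→C5→Lobby→Exit: bottleneck 4, flow now 17.
No augmenting path remains; maximum flow = 17.
In the residual graph, reachable from Hall: {Hall, StairB, C5, StairC}.
Min-cut edges: StairB→C1 (4), C5→Lobby (4), StairC→Exit (9); capacity 4 + 4 + 9 = 17.
This cut is saturated, so no flow can exceed 17.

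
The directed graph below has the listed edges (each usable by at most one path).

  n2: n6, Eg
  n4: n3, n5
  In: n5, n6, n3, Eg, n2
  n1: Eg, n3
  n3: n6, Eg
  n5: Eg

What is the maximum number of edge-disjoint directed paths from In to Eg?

Assign every edge capacity 1; by Menger, the answer equals the max flow.
Path In→Eg (+1); total 1.
Path In→n2→Eg (+1); total 2.
Path In→n3→Eg (+1); total 3.
Path In→n5→Eg (+1); total 4.
No residual In→Eg path; max flow = 4.
Certifying cut of size 4: {In→Eg, In→n2, In→n3, In→n5}.

4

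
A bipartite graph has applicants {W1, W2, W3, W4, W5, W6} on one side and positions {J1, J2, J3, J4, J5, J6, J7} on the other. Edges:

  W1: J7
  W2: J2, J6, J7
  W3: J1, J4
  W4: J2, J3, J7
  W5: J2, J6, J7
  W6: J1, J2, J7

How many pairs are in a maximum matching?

6

Unit-capacity flow: source→left, listed edges, right→sink; max matching = max flow.
Augmenting path W1→J7 (+1); matched 1.
Augmenting path W2→J2 (+1); matched 2.
Augmenting path W3→J1 (+1); matched 3.
Augmenting path W4→J3 (+1); matched 4.
Augmenting path W5→J6 (+1); matched 5.
Augmenting path W6→J1→W3→J4 (+1); matched 6.
No augmenting path remains; maximum matching = 6.
König certificate: {W1, W2, W3, W4, W5, W6} is a vertex cover of size 6 (every listed pair touches it), so no matching can be larger.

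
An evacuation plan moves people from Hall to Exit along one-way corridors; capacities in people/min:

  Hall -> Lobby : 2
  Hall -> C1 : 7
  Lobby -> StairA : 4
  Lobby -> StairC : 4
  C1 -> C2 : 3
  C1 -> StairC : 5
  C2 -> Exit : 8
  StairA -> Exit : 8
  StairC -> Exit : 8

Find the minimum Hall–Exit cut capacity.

Augment Hall→Lobby→StairA→Exit: bottleneck 2, flow now 2.
Augment Hall→C1→C2→Exit: bottleneck 3, flow now 5.
Augment Hall→C1→StairC→Exit: bottleneck 4, flow now 9.
No augmenting path remains; maximum flow = 9.
By max-flow min-cut, the minimum cut capacity equals the max flow.
In the residual graph, reachable from Hall: {Hall}.
Min-cut edges: Hall→Lobby (2), Hall→C1 (7); capacity 2 + 7 = 9.

9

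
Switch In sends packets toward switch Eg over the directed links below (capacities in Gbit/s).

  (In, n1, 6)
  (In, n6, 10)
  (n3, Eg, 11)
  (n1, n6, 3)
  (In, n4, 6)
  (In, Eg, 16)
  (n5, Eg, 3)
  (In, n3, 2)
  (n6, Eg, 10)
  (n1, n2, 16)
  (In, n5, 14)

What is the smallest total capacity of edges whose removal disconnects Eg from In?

31

Augment In→Eg: bottleneck 16, flow now 16.
Augment In→n3→Eg: bottleneck 2, flow now 18.
Augment In→n5→Eg: bottleneck 3, flow now 21.
Augment In→n6→Eg: bottleneck 10, flow now 31.
No augmenting path remains; maximum flow = 31.
By max-flow min-cut, the minimum cut capacity equals the max flow.
In the residual graph, reachable from In: {In, n1, n2, n4, n5, n6}.
Min-cut edges: In→n3 (2), In→Eg (16), n5→Eg (3), n6→Eg (10); capacity 2 + 16 + 3 + 10 = 31.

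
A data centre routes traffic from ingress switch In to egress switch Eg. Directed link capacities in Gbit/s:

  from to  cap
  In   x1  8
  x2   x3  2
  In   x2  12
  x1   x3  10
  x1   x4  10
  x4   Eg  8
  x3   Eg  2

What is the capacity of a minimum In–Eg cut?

Augment In→x1→x3→Eg: bottleneck 2, flow now 2.
Augment In→x1→x4→Eg: bottleneck 6, flow now 8.
Augment In→x2→x3→x1→x4→Eg: bottleneck 2, flow now 10. (uses reverse residual edge)
No augmenting path remains; maximum flow = 10.
By max-flow min-cut, the minimum cut capacity equals the max flow.
In the residual graph, reachable from In: {In, x2}.
Min-cut edges: In→x1 (8), x2→x3 (2); capacity 8 + 2 = 10.

10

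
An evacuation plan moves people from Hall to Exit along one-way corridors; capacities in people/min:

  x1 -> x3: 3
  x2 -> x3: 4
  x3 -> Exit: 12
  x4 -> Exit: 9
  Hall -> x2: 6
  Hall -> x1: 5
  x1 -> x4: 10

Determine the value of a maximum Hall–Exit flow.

9

Augment Hall→x1→x3→Exit: bottleneck 3, flow now 3.
Augment Hall→x1→x4→Exit: bottleneck 2, flow now 5.
Augment Hall→x2→x3→Exit: bottleneck 4, flow now 9.
No augmenting path remains; maximum flow = 9.
In the residual graph, reachable from Hall: {Hall, x2}.
Min-cut edges: Hall→x1 (5), x2→x3 (4); capacity 5 + 4 = 9.
This cut is saturated, so no flow can exceed 9.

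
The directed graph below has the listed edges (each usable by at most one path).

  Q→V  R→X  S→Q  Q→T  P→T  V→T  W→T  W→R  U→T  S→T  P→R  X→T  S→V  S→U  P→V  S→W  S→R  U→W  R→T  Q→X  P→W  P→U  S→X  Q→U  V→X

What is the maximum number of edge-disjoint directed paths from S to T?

7

Assign every edge capacity 1; by Menger, the answer equals the max flow.
Path S→T (+1); total 1.
Path S→Q→T (+1); total 2.
Path S→R→T (+1); total 3.
Path S→U→T (+1); total 4.
Path S→V→T (+1); total 5.
Path S→W→T (+1); total 6.
Path S→X→T (+1); total 7.
No residual S→T path; max flow = 7.
Certifying cut of size 7: {S→Q, S→R, S→T, S→U, S→V, S→W, S→X}.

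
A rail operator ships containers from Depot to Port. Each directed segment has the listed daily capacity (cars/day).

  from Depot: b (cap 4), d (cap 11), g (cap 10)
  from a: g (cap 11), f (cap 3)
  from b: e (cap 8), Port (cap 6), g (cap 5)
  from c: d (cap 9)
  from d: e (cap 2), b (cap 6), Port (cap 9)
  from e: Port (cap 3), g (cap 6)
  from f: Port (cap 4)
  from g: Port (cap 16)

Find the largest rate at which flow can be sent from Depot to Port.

Augment Depot→b→Port: bottleneck 4, flow now 4.
Augment Depot→d→Port: bottleneck 9, flow now 13.
Augment Depot→g→Port: bottleneck 10, flow now 23.
Augment Depot→d→b→Port: bottleneck 2, flow now 25.
No augmenting path remains; maximum flow = 25.
In the residual graph, reachable from Depot: {Depot}.
Min-cut edges: Depot→b (4), Depot→d (11), Depot→g (10); capacity 4 + 11 + 10 = 25.
This cut is saturated, so no flow can exceed 25.

25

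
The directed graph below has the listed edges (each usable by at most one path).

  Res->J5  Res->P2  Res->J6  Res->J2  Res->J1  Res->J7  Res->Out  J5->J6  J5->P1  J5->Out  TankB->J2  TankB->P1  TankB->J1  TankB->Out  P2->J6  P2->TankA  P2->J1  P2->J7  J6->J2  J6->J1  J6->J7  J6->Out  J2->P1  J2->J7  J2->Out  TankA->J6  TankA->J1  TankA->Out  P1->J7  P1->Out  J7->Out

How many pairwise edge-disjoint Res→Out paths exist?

6

Assign every edge capacity 1; by Menger, the answer equals the max flow.
Path Res→Out (+1); total 1.
Path Res→J5→Out (+1); total 2.
Path Res→J6→Out (+1); total 3.
Path Res→J2→Out (+1); total 4.
Path Res→J7→Out (+1); total 5.
Path Res→P2→TankA→Out (+1); total 6.
No residual Res→Out path; max flow = 6.
Certifying cut of size 6: {Res→J2, Res→J5, Res→J6, Res→J7, Res→Out, Res→P2}.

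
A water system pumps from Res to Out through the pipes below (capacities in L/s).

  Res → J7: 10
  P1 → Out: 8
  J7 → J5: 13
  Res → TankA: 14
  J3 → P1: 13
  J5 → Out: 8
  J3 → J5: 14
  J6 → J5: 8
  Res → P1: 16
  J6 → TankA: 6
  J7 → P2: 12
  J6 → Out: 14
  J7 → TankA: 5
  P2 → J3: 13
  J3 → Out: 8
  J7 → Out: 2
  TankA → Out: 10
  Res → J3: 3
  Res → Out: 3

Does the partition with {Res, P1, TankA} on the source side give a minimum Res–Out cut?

Given cut capacity: 10 + 3 + 3 + 8 + 10 = 34.
Augment Res→Out: bottleneck 3, flow now 3.
Augment Res→J7→Out: bottleneck 2, flow now 5.
Augment Res→J3→Out: bottleneck 3, flow now 8.
Augment Res→P1→Out: bottleneck 8, flow now 16.
Augment Res→TankA→Out: bottleneck 10, flow now 26.
Augment Res→J7→J5→Out: bottleneck 8, flow now 34.
No augmenting path remains; maximum flow = 34.
Cut capacity 34 equals the max flow, so it is a minimum cut.

Yes — it is a minimum cut (capacity 34).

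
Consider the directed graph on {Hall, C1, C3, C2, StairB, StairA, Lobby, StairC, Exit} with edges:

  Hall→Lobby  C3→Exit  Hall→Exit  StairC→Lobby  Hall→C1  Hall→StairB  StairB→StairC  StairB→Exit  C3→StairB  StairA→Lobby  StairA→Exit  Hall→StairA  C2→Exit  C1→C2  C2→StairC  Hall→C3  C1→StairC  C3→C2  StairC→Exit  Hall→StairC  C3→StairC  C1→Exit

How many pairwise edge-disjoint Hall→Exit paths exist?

6

Assign every edge capacity 1; by Menger, the answer equals the max flow.
Path Hall→Exit (+1); total 1.
Path Hall→C1→Exit (+1); total 2.
Path Hall→C3→Exit (+1); total 3.
Path Hall→StairB→Exit (+1); total 4.
Path Hall→StairA→Exit (+1); total 5.
Path Hall→StairC→Exit (+1); total 6.
No residual Hall→Exit path; max flow = 6.
Certifying cut of size 6: {Hall→C1, Hall→C3, Hall→Exit, Hall→StairA, Hall→StairB, Hall→StairC}.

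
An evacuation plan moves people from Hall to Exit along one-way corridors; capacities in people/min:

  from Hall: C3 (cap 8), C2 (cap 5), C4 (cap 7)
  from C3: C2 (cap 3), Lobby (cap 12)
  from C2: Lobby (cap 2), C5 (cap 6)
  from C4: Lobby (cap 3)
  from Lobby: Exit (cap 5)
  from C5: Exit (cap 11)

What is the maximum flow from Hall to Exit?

Augment Hall→C3→Lobby→Exit: bottleneck 5, flow now 5.
Augment Hall→C2→C5→Exit: bottleneck 5, flow now 10.
Augment Hall→C3→C2→C5→Exit: bottleneck 1, flow now 11.
No augmenting path remains; maximum flow = 11.
In the residual graph, reachable from Hall: {Hall, C3, C2, C4, Lobby}.
Min-cut edges: C2→C5 (6), Lobby→Exit (5); capacity 6 + 5 = 11.
This cut is saturated, so no flow can exceed 11.

11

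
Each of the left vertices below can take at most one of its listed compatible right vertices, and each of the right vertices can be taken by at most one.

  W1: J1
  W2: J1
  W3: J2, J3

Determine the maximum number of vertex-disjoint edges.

2

Unit-capacity flow: source→left, listed edges, right→sink; max matching = max flow.
Augmenting path W1→J1 (+1); matched 1.
Augmenting path W3→J2 (+1); matched 2.
No augmenting path remains; maximum matching = 2.
König certificate: {W3, J1} is a vertex cover of size 2 (every listed pair touches it), so no matching can be larger.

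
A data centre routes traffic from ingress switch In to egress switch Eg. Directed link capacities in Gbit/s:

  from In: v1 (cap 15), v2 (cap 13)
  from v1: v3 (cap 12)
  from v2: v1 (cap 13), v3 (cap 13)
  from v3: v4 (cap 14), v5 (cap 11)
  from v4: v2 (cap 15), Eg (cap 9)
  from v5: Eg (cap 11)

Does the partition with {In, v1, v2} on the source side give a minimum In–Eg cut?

No — its capacity is 25, but the minimum cut has capacity 20.

Given cut capacity: 12 + 13 = 25.
Augment In→v1→v3→v4→Eg: bottleneck 9, flow now 9.
Augment In→v1→v3→v5→Eg: bottleneck 3, flow now 12.
Augment In→v2→v3→v5→Eg: bottleneck 8, flow now 20.
No augmenting path remains; maximum flow = 20.
In the residual graph, reachable from In: {In, v1, v2, v3, v4}.
Min-cut edges: v3→v5 (11), v4→Eg (9); capacity 11 + 9 = 20.
Cut capacity 25 exceeds the max flow 20, so it is not minimum.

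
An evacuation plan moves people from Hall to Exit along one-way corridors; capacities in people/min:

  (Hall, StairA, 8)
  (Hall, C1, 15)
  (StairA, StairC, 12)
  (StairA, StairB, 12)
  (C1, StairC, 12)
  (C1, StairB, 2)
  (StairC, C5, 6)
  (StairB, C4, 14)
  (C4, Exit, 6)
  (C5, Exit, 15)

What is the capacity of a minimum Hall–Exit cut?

Augment Hall→StairA→StairC→C5→Exit: bottleneck 6, flow now 6.
Augment Hall→StairA→StairB→C4→Exit: bottleneck 2, flow now 8.
Augment Hall→C1→StairB→C4→Exit: bottleneck 2, flow now 10.
Augment Hall→C1→StairC→StairA→StairB→C4→Exit: bottleneck 2, flow now 12. (uses reverse residual edge)
No augmenting path remains; maximum flow = 12.
By max-flow min-cut, the minimum cut capacity equals the max flow.
In the residual graph, reachable from Hall: {Hall, StairA, C1, StairC, StairB, C4}.
Min-cut edges: StairC→C5 (6), C4→Exit (6); capacity 6 + 6 = 12.

12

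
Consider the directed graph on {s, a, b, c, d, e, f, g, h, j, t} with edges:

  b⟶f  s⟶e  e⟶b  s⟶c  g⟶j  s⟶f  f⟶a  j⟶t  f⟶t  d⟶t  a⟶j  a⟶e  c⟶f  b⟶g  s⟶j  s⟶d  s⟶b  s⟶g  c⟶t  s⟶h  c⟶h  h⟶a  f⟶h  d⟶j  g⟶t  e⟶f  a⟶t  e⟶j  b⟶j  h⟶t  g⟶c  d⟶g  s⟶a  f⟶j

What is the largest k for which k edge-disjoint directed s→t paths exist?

Assign every edge capacity 1; by Menger, the answer equals the max flow.
Path s→a→t (+1); total 1.
Path s→c→t (+1); total 2.
Path s→d→t (+1); total 3.
Path s→f→t (+1); total 4.
Path s→g→t (+1); total 5.
Path s→h→t (+1); total 6.
Path s→j→t (+1); total 7.
No residual s→t path; max flow = 7.
Certifying cut of size 7: {a→t, c→t, f→t, g→t, h→t, j→t, s→d}.

7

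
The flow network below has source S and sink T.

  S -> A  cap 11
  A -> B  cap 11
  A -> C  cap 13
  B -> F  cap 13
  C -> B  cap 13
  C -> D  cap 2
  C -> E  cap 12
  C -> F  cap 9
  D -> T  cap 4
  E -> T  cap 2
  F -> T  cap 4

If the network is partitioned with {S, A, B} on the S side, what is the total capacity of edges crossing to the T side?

Edges leaving {S, A, B}: A→C (13), B→F (13).
Cut capacity = 13 + 13 = 26.

26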